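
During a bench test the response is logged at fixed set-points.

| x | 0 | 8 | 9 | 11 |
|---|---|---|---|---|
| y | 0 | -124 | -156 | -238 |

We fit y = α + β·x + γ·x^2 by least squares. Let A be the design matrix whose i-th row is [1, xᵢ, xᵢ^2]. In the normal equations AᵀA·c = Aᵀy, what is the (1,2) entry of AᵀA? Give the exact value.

Row 1 ↔ basis 1, column 2 ↔ basis x, so (AᵀA)_{1,2} = Σᵢ x = (1)·(0) + (1)·(8) + (1)·(9) + (1)·(11) = 28.

28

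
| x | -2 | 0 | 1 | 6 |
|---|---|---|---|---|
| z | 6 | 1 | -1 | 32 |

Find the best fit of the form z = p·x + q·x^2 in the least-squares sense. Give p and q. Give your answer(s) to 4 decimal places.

Setting ∂/∂p … = 0 gives: 41·p + 209·q = 179;  209·p + 1313·q = 1175.
Determinant 41·1313 − 209² = 10152.
p = (179·1313 − 209·1175)/10152 = -293/282; q = (41·1175 − 209·179)/10152 = 299/282.

p = -1.0390, q = 1.0603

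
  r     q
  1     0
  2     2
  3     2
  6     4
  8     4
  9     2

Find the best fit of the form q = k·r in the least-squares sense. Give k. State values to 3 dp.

k = 0.431

The normal equations are: 195·k = 84.
Hence k = 84 / 195 ≈ 0.430769.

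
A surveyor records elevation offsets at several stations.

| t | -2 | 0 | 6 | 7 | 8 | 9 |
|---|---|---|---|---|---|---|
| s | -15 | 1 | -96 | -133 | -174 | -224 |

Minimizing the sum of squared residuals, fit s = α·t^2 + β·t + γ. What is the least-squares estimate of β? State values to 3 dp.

β = 1.723

Compute the Gram sums: Σt^2·t^2 = 14370, Σt^2·t = 1792, Σt^2 = 234, Σt·t = 234, Σt = 28, Σ1 = 6.
And Σt^2·s = -39313, Σt·s = -4885, Σs = -641.
MᵀM·[α, β, γ]ᵀ = Mᵀs becomes [[14370, 1792, 234]; [1792, 234, 28]; [234, 28, 6]]·[α, β, γ]ᵀ = [-39313, -4885, -641]ᵀ.
Inverting the 3×3 Gram matrix, [α, β, γ]ᵀ = [-11516/3891, 22353/12970, 21413/38910]ᵀ.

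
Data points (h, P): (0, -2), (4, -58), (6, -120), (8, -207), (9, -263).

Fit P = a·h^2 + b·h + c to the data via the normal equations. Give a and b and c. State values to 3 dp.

Normal-equation sums: Σh^2·h^2 = 12209, Σh^2·h = 1521, Σh^2 = 197, Σh·h = 197, Σh = 27, Σ1 = 5.
For AᵀP: Σh^2·P = -39799, Σh·P = -4975, ΣP = -650.
AᵀA·[a, b, c]ᵀ = AᵀP becomes [[12209, 1521, 197]; [1521, 197, 27]; [197, 27, 5]]·[a, b, c]ᵀ = [-39799, -4975, -650]ᵀ.
Solving the 3×3 system (Gaussian elimination) gives a = -141697/46662, b = -23281/15554, c = -53023/23331.

a = -3.037, b = -1.497, c = -2.273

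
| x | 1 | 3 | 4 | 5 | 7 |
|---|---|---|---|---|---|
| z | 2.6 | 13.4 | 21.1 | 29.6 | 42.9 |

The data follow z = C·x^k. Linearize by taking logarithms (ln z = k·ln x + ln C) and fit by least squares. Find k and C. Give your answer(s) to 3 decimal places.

Taking logs, ln z = k·ln x + ln C, so regress ln z on ln x.
AᵀA = [[9.5056, 6.0403]; [6.0403, 5]], rhs = [19.8452, 13.7467]ᵀ  (here Σln x = 6.0403, Σ(ln x)² = 9.5056, Σln z = 13.7467, Σln x·ln z = 19.8452).
Solving (det = 11.0434): k = 1.46626, ln C = 0.97802, so C = exp(0.97802) = 2.65917.

k = 1.466, C = 2.659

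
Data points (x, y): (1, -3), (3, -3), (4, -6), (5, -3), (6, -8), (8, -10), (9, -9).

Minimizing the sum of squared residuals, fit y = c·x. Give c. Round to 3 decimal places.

Sums needed: Σx·x = 232.
For Aᵀy: Σx·y = -260.
So AᵀA·[c]ᵀ = Aᵀy: [[232]]·[c]ᵀ = [-260]ᵀ.
Hence c = -260 / 232 ≈ -1.12069.

c = -1.121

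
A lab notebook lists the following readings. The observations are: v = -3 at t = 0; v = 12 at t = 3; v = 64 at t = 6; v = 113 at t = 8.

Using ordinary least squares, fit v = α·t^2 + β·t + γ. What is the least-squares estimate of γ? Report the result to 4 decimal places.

γ = -3.3675

Compute the Gram sums: Σt^2·t^2 = 5473, Σt^2·t = 755, Σt^2 = 109, Σt·t = 109, Σt = 17, Σ1 = 4.
Right-hand side: Σt^2·v = 9644, Σt·v = 1324, Σv = 186.
So MᵀM·[α, β, γ]ᵀ = Mᵀv: [[5473, 755, 109]; [755, 109, 17]; [109, 17, 4]]·[α, β, γ]ᵀ = [9644, 1324, 186]ᵀ.
Inverting the 3×3 Gram matrix, [α, β, γ]ᵀ = [463/254, 35/762, -1283/381]ᵀ.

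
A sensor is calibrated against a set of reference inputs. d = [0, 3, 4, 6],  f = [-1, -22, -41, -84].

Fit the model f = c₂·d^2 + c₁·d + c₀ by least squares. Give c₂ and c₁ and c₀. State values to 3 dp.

c₂ = -2.133, c₁ = -1.120, c₀ = -0.827

Entries of XᵀX: Σd^2·d^2 = 1633, Σd^2·d = 307, Σd^2 = 61, Σd·d = 61, Σd = 13, Σ1 = 4.
For Xᵀf: Σd^2·f = -3878, Σd·f = -734, Σf = -148.
Solving the 3×3 system (Gaussian elimination) gives c₂ = -32/15, c₁ = -28/25, c₀ = -62/75.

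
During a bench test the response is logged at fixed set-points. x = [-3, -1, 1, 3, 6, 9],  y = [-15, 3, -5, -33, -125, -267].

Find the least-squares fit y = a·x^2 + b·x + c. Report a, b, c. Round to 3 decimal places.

a = -2.967, b = -3.242, c = 2.177

Sums needed: Σx^2·x^2 = 8021, Σx^2·x = 945, Σx^2 = 137, Σx·x = 137, Σx = 15, Σ1 = 6.
Right-hand side: Σx^2·y = -26561, Σx·y = -3215, Σy = -442.
So MᵀM·[a, b, c]ᵀ = Mᵀy: [[8021, 945, 137]; [945, 137, 15]; [137, 15, 6]]·[a, b, c]ᵀ = [-26561, -3215, -442]ᵀ.
Row-reducing yields a = -275518/92873, b = -301130/92873, c = 202175/92873.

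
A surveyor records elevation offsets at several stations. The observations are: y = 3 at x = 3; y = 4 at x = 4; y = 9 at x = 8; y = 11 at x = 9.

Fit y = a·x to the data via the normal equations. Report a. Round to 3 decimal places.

Sums needed: Σx·x = 170.
Moment sums: Σx·y = 196.
So AᵀA·[a]ᵀ = Aᵀy: [[170]]·[a]ᵀ = [196]ᵀ.
a = 196/170 = 1.15294.

a = 1.153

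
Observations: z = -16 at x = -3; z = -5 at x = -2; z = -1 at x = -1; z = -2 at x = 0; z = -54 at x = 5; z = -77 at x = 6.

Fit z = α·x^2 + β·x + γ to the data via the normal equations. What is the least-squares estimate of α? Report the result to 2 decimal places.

α = -1.94

Setting ∂/∂α … = 0 gives: 2019·α + 305·β + 75·γ = -4287;  305·α + 75·β + 5·γ = -673;  75·α + 5·β + 6·γ = -155.
(Σx^2·x^2 = 2019, Σx^2·x = 305, Σx^2 = 75, Σx·x = 75, Σx = 5, Σ1 = 6, Σx^2·z = -4287, Σx·z = -673, Σz = -155.)
Inverting the 3×3 Gram matrix, [α, β, γ]ᵀ = [-10363/5340, -9201/8900, -953/1335]ᵀ.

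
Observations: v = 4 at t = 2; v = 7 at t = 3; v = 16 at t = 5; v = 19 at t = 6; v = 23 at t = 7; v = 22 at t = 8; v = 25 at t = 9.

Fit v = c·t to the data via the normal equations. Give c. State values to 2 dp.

The normal equations are: 268·c = 785.
Hence c = 785 / 268 ≈ 2.9291.

c = 2.93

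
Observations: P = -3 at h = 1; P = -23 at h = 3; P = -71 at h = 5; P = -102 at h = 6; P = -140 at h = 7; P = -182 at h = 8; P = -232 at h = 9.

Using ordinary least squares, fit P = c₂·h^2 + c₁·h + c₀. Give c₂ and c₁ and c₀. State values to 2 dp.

c₂ = -2.94, c₁ = 0.68, c₀ = -0.13

Setting ∂/∂c₂ … = 0 gives: 15061·c₂ + 1953·c₁ + 265·c₀ = -42957;  1953·c₂ + 265·c₁ + 39·c₀ = -5563;  265·c₂ + 39·c₁ + 7·c₀ = -753.
(Σh^2·h^2 = 15061, Σh^2·h = 1953, Σh^2 = 265, Σh·h = 265, Σh = 39, Σ1 = 7, Σh^2·P = -42957, Σh·P = -5563, ΣP = -753.)
Solving the 3×3 system (Gaussian elimination) gives c₂ = -21983/7483, c₁ = 5069/7483, c₀ = -985/7483.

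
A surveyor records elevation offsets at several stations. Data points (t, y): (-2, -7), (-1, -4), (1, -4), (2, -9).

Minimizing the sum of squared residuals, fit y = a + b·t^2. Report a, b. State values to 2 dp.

a = -2.67, b = -1.33

With design matrix M, MᵀM = [[4, 10]; [10, 34]] and Mᵀy = [-24, -72]ᵀ.
Determinant 4·34 − 10² = 36.
a = ((-24)·34 − 10·(-72))/36 = -8/3; b = (4·(-72) − 10·(-24))/36 = -4/3.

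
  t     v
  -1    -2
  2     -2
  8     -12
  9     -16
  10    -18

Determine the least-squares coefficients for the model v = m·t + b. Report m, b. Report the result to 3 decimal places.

m = -1.524, b = -1.468

Compute the Gram sums: Σt·t = 250, Σt = 28, Σ1 = 5.
And Σt·v = -422, Σv = -50.
AᵀA·[m, b]ᵀ = Aᵀv becomes [[250, 28]; [28, 5]]·[m, b]ᵀ = [-422, -50]ᵀ.
Eliminating b: 5·(row 1) − 28·(row 2) gives 466·m = 5·(-422) − 28·(-50) = -710, so m = -355/233.
Then b = ((-50) − 28·(-355/233))/5 = -342/233.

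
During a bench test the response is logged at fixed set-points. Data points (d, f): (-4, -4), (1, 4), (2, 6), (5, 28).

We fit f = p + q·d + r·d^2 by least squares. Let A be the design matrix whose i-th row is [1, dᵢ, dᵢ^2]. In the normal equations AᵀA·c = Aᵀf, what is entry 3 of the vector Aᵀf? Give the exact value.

664

Entry 3 ↔ basis d^2, so (Aᵀf)_{3} = Σᵢ (d^2)·fᵢ = (16)·(-4) + (1)·(4) + (4)·(6) + (25)·(28) = 664.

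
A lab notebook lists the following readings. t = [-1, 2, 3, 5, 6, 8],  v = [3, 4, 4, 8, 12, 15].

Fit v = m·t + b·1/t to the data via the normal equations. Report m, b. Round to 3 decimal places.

Normal-equation sums: Σt·t = 139, Σt·1/t = 6, Σ1/t·1/t = 20801/14400.
Right-hand side: Σt·v = 249, Σ1/t·v = 697/120.
So MᵀM·[m, b]ᵀ = Mᵀv: [[139, 6]; [6, 20801/14400]]·[m, b]ᵀ = [249, 697/120]ᵀ.
Δ = 139·(20801/14400) − 6² = 2372939/14400.
m = (249·(20801/14400) − 6·(697/120))/(2372939/14400) = 4677609/2372939; b = (139·(697/120) − 6·249)/(2372939/14400) = -9887640/2372939.

m = 1.971, b = -4.167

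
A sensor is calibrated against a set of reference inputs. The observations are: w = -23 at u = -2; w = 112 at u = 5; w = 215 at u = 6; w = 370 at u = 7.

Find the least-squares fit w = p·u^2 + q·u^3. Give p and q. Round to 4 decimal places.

p = -3.1187, q = 1.5214

Setting ∂/∂p … = 0 gives: 4338·p + 27676·q = 28578;  27676·p + 179994·q = 187534.
Eliminating q: 179994·(row 1) − 27676·(row 2) gives 14852996·p = 179994·28578 − 27676·187534 = -46322452, so p = -11580613/3713249.
Then q = (187534 − 27676·(-11580613/3713249))/179994 = 5649441/3713249.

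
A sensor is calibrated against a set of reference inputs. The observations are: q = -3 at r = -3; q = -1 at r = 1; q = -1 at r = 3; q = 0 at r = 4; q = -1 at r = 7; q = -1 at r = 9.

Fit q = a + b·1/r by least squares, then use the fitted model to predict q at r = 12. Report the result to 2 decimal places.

q̂ = -1.37

From the data, Σ1 = 6, Σ1/r = 379/252, Σ1/r·1/r = 83665/63504.
And Σq = -7, Σ1/r·q = -37/63.
So XᵀX·[a, b]ᵀ = Xᵀq: [[6, 379/252]; [379/252, 83665/63504]]·[a, b]ᵀ = [-7, -37/63]ᵀ.
det = 6·(83665/63504) − (379/252)² = 358349/63504.
a = ((-7)·(83665/63504) − (379/252)·(-37/63))/(358349/63504) = -529563/358349; b = (6·(-37/63) − (379/252)·(-7))/(358349/63504) = 444780/358349.
At r = 12: q̂ = (-529563/358349)·(1) + (444780/358349)·(1/12) = -492498/358349.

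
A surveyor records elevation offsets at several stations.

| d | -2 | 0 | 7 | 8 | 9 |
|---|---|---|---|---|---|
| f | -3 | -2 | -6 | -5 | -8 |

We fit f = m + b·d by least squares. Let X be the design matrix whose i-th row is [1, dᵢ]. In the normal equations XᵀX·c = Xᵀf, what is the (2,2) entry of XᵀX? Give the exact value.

198

Row 2 ↔ basis d, column 2 ↔ basis d, so (XᵀX)_{2,2} = Σᵢ (d)·(d) = (-2)·(-2) + (0)·(0) + (7)·(7) + (8)·(8) + (9)·(9) = 198.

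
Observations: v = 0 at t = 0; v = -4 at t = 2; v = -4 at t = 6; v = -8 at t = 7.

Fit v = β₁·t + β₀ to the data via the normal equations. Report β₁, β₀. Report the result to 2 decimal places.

The normal equations are: 89·β₁ + 15·β₀ = -88;  15·β₁ + 4·β₀ = -16.
Determinant 89·4 − 15² = 131.
β₁ = ((-88)·4 − 15·(-16))/131 = -112/131; β₀ = (89·(-16) − 15·(-88))/131 = -104/131.

β₁ = -0.85, β₀ = -0.79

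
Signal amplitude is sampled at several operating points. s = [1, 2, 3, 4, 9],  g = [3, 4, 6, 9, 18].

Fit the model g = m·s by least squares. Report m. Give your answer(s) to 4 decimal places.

m = 2.0450

From the data, Σs·s = 111.
Right-hand side: Σs·g = 227.
Normal equations: [[111]]·[m]ᵀ = [227]ᵀ.
Hence m = 227 / 111 ≈ 2.04505.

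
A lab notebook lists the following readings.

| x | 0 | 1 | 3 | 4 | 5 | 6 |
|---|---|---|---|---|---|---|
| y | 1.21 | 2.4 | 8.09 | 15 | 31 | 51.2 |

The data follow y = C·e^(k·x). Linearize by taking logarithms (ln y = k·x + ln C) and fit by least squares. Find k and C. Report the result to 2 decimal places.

Let Y = ln y. Fitting Y = k·x + ln C by least squares:
XᵀX = [[87.0000, 19.0000]; [19.0000, 6]], rhs = [58.7639, 13.2345]ᵀ  (here Σx = 19.0000, Σ(x)² = 87.0000, Σln y = 13.2345, Σx·ln y = 58.7639).
Solving (det = 161.0000): k = 0.62813, ln C = 0.21669, so C = exp(0.21669) = 1.24195.

k = 0.63, C = 1.24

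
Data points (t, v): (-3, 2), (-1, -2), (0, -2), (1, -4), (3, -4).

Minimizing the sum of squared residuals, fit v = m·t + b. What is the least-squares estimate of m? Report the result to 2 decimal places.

m = -1.00

With design matrix M, MᵀM = [[20, 0]; [0, 5]] and Mᵀv = [-20, -10]ᵀ.
Eliminating b: 5·(row 1) − 0·(row 2) gives 100·m = 5·(-20) − 0·(-10) = -100, so m = -1.
Then b = ((-10) − 0·(-1))/5 = -2.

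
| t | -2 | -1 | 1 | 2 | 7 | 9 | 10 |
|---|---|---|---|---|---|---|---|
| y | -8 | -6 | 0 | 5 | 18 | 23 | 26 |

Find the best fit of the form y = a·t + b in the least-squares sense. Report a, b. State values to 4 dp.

Forming AᵀA = [[240, 26]; [26, 7]] and Aᵀy = [625, 58]ᵀ gives AᵀA·[a, b]ᵀ = Aᵀy.
Eliminating b: 7·(row 1) − 26·(row 2) gives 1004·a = 7·625 − 26·58 = 2867, so a = 2867/1004.
Then b = (58 − 26·(2867/1004))/7 = -1165/502.

a = 2.8556, b = -2.3207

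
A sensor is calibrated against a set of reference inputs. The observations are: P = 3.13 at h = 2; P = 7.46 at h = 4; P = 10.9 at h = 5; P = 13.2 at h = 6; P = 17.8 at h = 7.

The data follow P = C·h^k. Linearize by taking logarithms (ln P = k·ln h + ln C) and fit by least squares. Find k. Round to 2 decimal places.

With ln Pᵢ as the transformed response and ln hᵢ as the regressor:
Σln h = 7.4265, Σ(ln h)² = 11.9895, Σln P = 10.9988, Σln h·ln P = 17.6471.
Equations: 11.9895·k + 7.4265·ln C = 17.6471;  7.4265·k + 5·ln C = 10.9988.
Slope k = (n·Σln h·ln P − Σln h·Σln P)/(n·Σ(ln h)² − (Σln h)²) = (5·17.6471 − 7.4265·10.9988)/4.7940 = 1.36684; ln C = (Σln P − k·Σln h)/n = 0.16958.

k = 1.37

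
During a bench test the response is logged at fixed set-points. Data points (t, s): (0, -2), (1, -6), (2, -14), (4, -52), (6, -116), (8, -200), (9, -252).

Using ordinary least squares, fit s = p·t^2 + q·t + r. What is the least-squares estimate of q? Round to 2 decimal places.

q = -0.68

Normal-equation sums: Σt^2·t^2 = 12226, Σt^2·t = 1530, Σt^2 = 202, Σt·t = 202, Σt = 30, Σ1 = 7.
For Mᵀs: Σt^2·s = -38282, Σt·s = -4806, Σs = -642.
MᵀM·[p, q, r]ᵀ = Mᵀs becomes [[12226, 1530, 202]; [1530, 202, 30]; [202, 30, 7]]·[p, q, r]ᵀ = [-38282, -4806, -642]ᵀ.
Solving the 3×3 system (Gaussian elimination) gives p = -75085/24882, q = -5647/8294, r = -1642/957.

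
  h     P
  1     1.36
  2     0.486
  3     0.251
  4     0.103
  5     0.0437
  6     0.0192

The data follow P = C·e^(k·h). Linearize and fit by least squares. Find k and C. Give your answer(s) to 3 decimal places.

Linearized form: ln P = k·h + ln C. From the 6 transformed points,
Over the data: Σh = 21.0000, Σ(h)² = 91.0000, Σln P = -11.1526, Σh·ln P = -53.7437.
Normal system: [[91.0000, 21.0000]; [21.0000, 6]]·[k, ln C]ᵀ = [-53.7437, -11.1526]ᵀ.
Solving (det = 105.0000): k = -0.84054, ln C = 1.08312, so C = exp(1.08312) = 2.95389.

k = -0.841, C = 2.954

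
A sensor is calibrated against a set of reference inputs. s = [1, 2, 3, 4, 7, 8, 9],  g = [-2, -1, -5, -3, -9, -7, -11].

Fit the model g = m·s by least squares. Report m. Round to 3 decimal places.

The normal system AᵀA·[m]ᵀ = Aᵀg is [[224]]·[m]ᵀ = [-249]ᵀ.
m = (-249)/224 = -1.11161.

m = -1.112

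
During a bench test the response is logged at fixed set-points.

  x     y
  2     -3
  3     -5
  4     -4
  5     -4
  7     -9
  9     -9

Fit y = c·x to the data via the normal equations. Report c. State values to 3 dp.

Compute the Gram sums: Σx·x = 184.
Right-hand side: Σx·y = -201.
Hence c = -201 / 184 ≈ -1.09239.

c = -1.092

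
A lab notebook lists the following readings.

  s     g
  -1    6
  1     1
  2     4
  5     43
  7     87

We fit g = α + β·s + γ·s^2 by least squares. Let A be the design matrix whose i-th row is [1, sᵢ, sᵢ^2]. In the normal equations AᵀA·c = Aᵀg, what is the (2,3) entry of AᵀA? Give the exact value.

Row 2 ↔ basis s, column 3 ↔ basis s^2, so (AᵀA)_{2,3} = Σᵢ (s)·(s^2) = (-1)·(1) + (1)·(1) + (2)·(4) + (5)·(25) + (7)·(49) = 476.

476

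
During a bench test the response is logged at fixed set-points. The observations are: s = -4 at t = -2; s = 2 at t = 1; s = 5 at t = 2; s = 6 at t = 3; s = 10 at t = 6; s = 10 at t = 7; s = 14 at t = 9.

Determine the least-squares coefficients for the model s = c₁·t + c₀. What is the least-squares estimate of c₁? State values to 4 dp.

With design matrix M, MᵀM = [[184, 26]; [26, 7]] and Mᵀs = [294, 43]ᵀ.
det = 184·7 − 26² = 612.
c₁ = (294·7 − 26·43)/612 = 235/153; c₀ = (184·43 − 26·294)/612 = 67/153.

c₁ = 1.5359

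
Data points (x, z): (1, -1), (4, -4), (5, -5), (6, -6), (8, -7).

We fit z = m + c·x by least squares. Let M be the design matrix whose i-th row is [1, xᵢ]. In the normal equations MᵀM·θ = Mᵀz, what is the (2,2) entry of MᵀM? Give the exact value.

Row 2 ↔ basis x, column 2 ↔ basis x, so (MᵀM)_{2,2} = Σᵢ (x)·(x) = (1)·(1) + (4)·(4) + (5)·(5) + (6)·(6) + (8)·(8) = 142.

142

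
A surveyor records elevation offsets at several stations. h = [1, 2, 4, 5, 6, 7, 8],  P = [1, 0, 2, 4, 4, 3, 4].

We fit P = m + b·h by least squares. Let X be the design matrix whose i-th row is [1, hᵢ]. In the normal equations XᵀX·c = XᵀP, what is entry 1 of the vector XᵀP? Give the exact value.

18

Entry 1 ↔ basis 1, so (XᵀP)_{1} = Σᵢ Pᵢ = (1)·(1) + (1)·(0) + (1)·(2) + (1)·(4) + (1)·(4) + (1)·(3) + (1)·(4) = 18.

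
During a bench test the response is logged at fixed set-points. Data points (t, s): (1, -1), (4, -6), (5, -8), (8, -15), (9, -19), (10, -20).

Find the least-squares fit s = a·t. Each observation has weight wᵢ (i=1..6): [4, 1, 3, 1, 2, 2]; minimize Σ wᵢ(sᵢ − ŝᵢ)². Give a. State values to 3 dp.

With design matrix X, XᵀWX = [[521]] and XᵀWs = [-1010]ᵀ.
a = (-1010)/521 = -1.93858.

a = -1.939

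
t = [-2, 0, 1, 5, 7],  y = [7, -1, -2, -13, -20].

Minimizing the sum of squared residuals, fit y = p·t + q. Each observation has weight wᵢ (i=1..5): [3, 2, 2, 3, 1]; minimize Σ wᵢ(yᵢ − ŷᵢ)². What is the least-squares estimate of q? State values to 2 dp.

q = 0.66

AᵀWA·[p, q]ᵀ = AᵀWy reads: 138·p + 18·q = -381;  18·p + 11·q = -44.
(Σwᵢ·t·t = 138, Σwᵢ·t = 18, Σwᵢ·1 = 11, Σwᵢ·t·y = -381, Σwᵢ·y = -44.)
Determinant 138·11 − 18² = 1194.
p = ((-381)·11 − 18·(-44))/1194 = -1133/398; q = (138·(-44) − 18·(-381))/1194 = 131/199.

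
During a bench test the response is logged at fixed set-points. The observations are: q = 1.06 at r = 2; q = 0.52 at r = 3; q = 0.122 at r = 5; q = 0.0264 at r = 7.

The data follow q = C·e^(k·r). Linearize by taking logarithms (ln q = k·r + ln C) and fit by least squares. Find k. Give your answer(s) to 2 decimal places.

k = -0.74

With ln qᵢ as the transformed response and rᵢ as the regressor:
XᵀX = [[87.0000, 17.0000]; [17.0000, 4]], rhs = [-37.8047, -6.3338]ᵀ  (here Σr = 17.0000, Σ(r)² = 87.0000, Σln q = -6.3338, Σr·ln q = -37.8047).
Slope k = (n·Σr·ln q − Σr·Σln q)/(n·Σ(r)² − (Σr)²) = (4·-37.8047 − 17.0000·-6.3338)/59.0000 = -0.73804; ln C = (Σln q − k·Σr)/n = 1.55322.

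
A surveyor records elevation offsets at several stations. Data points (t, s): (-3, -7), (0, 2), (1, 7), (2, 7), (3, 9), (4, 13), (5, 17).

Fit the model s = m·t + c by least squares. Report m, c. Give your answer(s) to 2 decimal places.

m = 2.85, c = 1.97

Entries of XᵀX: Σt·t = 64, Σt = 12, Σ1 = 7.
And Σt·s = 206, Σs = 48.
So XᵀX·[m, c]ᵀ = Xᵀs: [[64, 12]; [12, 7]]·[m, c]ᵀ = [206, 48]ᵀ.
Δ = 64·7 − 12² = 304.
m = (206·7 − 12·48)/304 = 433/152; c = (64·48 − 12·206)/304 = 75/38.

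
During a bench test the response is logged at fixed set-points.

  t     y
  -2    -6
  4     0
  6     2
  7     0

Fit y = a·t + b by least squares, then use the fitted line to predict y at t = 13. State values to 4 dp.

Normal-equation sums: Σt·t = 105, Σt = 15, Σ1 = 4.
Right-hand side: Σt·y = 24, Σy = -4.
MᵀM·[a, b]ᵀ = Mᵀy becomes [[105, 15]; [15, 4]]·[a, b]ᵀ = [24, -4]ᵀ.
det = 105·4 − 15² = 195.
a = (24·4 − 15·(-4))/195 = 4/5; b = (105·(-4) − 15·24)/195 = -4.
At t = 13: ŷ = (4/5)·(13) + (-4)·(1) = 32/5.

ŷ = 6.4000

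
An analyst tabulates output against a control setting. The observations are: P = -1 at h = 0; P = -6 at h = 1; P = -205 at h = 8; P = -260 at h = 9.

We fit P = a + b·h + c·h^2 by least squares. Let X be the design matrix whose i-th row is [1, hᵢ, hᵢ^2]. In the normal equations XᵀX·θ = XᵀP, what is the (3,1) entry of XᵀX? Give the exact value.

146

Row 3 ↔ basis h^2, column 1 ↔ basis 1, so (XᵀX)_{3,1} = Σᵢ h^2 = (0)·(1) + (1)·(1) + (64)·(1) + (81)·(1) = 146.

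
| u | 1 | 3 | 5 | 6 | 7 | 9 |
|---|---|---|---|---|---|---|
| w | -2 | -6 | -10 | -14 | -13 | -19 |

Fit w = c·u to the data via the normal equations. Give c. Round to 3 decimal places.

c = -2.070

Entries of XᵀX: Σu·u = 201.
Moment sums: Σu·w = -416.
So XᵀX·[c]ᵀ = Xᵀw: [[201]]·[c]ᵀ = [-416]ᵀ.
Hence c = -416 / 201 ≈ -2.06965.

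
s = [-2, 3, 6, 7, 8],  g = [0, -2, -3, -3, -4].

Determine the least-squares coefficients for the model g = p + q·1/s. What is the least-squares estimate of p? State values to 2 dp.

p = -2.21

Setting ∂/∂p … = 0 gives: 5·p + (15/56)·q = -12;  (15/56)·p + (11993/28224)·q = -44/21.
Determinant 5·(11993/28224) − (15/56)² = 14485/7056.
p = ((-12)·(11993/28224) − (15/56)·(-44/21))/(14485/7056) = -32019/14485; q = (5·(-44/21) − (15/56)·(-12))/(14485/7056) = -10248/2897.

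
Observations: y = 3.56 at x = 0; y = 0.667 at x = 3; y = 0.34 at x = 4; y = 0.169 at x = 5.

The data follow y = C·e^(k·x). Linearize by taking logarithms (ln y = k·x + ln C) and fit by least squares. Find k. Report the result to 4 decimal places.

k = -0.6031

With ln yᵢ as the transformed response and xᵢ as the regressor:
Σx = 12.0000, Σ(x)² = 50.0000, Σln y = -1.9919, Σx·ln y = -14.4194.
Normal system: [[50.0000, 12.0000]; [12.0000, 4]]·[k, ln C]ᵀ = [-14.4194, -1.9919]ᵀ.
Δ = 50.0000·4 − (12.0000)² = 56.0000; k = (-14.4194·4 − 12.0000·-1.9919)/56.0000 = -0.60313, ln C = (50.0000·-1.9919 − 12.0000·-14.4194)/56.0000 = 1.31142.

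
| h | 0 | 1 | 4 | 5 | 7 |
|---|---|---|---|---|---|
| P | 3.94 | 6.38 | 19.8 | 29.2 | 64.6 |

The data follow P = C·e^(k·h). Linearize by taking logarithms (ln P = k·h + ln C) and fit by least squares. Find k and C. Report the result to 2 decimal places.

k = 0.39, C = 4.10

Linearized form: ln P = k·h + ln C. From the 5 transformed points,
Σh = 17.0000, Σ(h)² = 91.0000, Σln P = 13.7524, Σh·ln P = 59.8442.
Equations: 91.0000·k + 17.0000·ln C = 59.8442;  17.0000·k + 5·ln C = 13.7524.
Slope k = (n·Σh·ln P − Σh·Σln P)/(n·Σ(h)² − (Σh)²) = (5·59.8442 − 17.0000·13.7524)/166.0000 = 0.39416; ln C = (Σln P − k·Σh)/n = 1.41035, so C = exp(1.41035) = 4.09738.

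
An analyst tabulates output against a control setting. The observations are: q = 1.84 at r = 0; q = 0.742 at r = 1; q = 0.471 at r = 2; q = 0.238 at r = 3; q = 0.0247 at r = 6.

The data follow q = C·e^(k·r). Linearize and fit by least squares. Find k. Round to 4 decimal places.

k = -0.7042

Taking logs, ln q = k·r + ln C, so regress ln q on r.
AᵀA = [[50.0000, 12.0000]; [12.0000, 5]], rhs = [-28.3164, -5.5780]ᵀ  (here Σr = 12.0000, Σ(r)² = 50.0000, Σln q = -5.5780, Σr·ln q = -28.3164).
Slope k = (n·Σr·ln q − Σr·Σln q)/(n·Σ(r)² − (Σr)²) = (5·-28.3164 − 12.0000·-5.5780)/106.0000 = -0.70421; ln C = (Σln q − k·Σr)/n = 0.57451.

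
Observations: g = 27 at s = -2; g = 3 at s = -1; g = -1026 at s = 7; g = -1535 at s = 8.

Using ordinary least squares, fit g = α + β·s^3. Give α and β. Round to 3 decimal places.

α = 1.712, β = -3.000

Normal-equation sums: Σ1 = 4, Σs^3 = 846, Σs^3·s^3 = 379858.
And Σg = -2531, Σs^3·g = -1138057.
Eliminating β: 379858·(row 1) − 846·(row 2) gives 803716·α = 379858·(-2531) − 846·(-1138057) = 1375624, so α = 343906/200929.
Then β = ((-1138057) − 846·(343906/200929))/379858 = -1205501/401858.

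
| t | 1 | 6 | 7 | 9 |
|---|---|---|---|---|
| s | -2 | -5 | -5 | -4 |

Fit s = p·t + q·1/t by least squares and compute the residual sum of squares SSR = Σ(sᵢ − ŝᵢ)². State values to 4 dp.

SSR = 4.0624

AᵀA·[p, q]ᵀ = Aᵀs reads: 167·p + 4·q = -103;  4·p + (16837/15876)·q = -503/126.
(Σt·t = 167, Σt·1/t = 4, Σ1/t·1/t = 16837/15876, Σt·s = -103, Σ1/t·s = -503/126.)
Δ = 167·(16837/15876) − 4² = 2557763/15876.
p = ((-103)·(16837/15876) − 4·(-503/126))/(2557763/15876) = -1480699/2557763; q = (167·(-503/126) − 4·(-103))/(2557763/15876) = -4043214/2557763.
Residuals: 408387/2557763, -3230752/2557763, -1846320/2557763, 3544485/2557763; SSR = 10390646/2557763.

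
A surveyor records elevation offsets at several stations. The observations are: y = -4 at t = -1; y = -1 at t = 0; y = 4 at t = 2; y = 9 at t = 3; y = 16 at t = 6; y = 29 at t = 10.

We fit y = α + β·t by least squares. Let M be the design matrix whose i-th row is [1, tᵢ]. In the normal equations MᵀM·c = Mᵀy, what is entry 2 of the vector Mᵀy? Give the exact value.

Entry 2 ↔ basis t, so (Mᵀy)_{2} = Σᵢ (t)·yᵢ = (-1)·(-4) + (0)·(-1) + (2)·(4) + (3)·(9) + (6)·(16) + (10)·(29) = 425.

425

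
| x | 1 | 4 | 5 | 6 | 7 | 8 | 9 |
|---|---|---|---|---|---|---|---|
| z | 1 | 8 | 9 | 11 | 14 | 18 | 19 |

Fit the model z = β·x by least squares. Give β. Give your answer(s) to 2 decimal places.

The normal system MᵀM·[β]ᵀ = Mᵀz is [[272]]·[β]ᵀ = [557]ᵀ.
Hence β = 557 / 272 ≈ 2.04779.

β = 2.05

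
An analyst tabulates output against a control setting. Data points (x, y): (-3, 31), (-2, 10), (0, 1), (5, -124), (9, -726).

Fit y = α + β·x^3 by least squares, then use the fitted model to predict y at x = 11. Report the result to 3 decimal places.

Normal-equation sums: Σ1 = 5, Σx^3 = 819, Σx^3·x^3 = 547859.
And Σy = -808, Σx^3·y = -545671.
Eliminating β: 547859·(row 1) − 819·(row 2) gives 2068534·α = 547859·(-808) − 819·(-545671) = 4234477, so α = 325729/159118.
Then β = ((-545671) − 819·(325729/159118))/547859 = -2066603/2068534.
At x = 11: ŷ = (325729/159118)·(1) + (-2066603/2068534)·(1331) = -1373207058/1034267.

ŷ = -1327.710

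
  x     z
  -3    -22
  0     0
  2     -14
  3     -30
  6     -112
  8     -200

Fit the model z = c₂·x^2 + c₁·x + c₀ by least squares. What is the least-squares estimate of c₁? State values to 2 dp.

With design matrix A, AᵀA = [[5570, 736, 122]; [736, 122, 16]; [122, 16, 6]] and Aᵀz = [-17356, -2324, -378]ᵀ.
Solving the 3×3 system (Gaussian elimination) gives c₂ = -2699/910, c₁ = -562/455, c₀ = 547/910.

c₁ = -1.24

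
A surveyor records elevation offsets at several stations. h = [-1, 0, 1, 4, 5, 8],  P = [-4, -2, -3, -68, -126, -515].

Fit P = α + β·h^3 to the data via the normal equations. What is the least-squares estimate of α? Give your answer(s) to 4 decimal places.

α = -2.8755

Normal-equation sums: Σ1 = 6, Σh^3 = 701, Σh^3·h^3 = 281867.
Right-hand side: ΣP = -718, Σh^3·P = -283781.
Normal equations: [[6, 701]; [701, 281867]]·[α, β]ᵀ = [-718, -283781]ᵀ.
Eliminating β: 281867·(row 1) − 701·(row 2) gives 1199801·α = 281867·(-718) − 701·(-283781) = -3450025, so α = -3450025/1199801.
Then β = ((-283781) − 701·(-3450025/1199801))/281867 = -1199368/1199801.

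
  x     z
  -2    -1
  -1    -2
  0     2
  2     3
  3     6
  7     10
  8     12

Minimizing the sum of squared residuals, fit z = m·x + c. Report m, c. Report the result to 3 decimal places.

m = 1.350, c = 1.006

Sums needed: Σx·x = 131, Σx = 17, Σ1 = 7.
For Aᵀz: Σx·z = 194, Σz = 30.
Normal equations: [[131, 17]; [17, 7]]·[m, c]ᵀ = [194, 30]ᵀ.
Eliminating c: 7·(row 1) − 17·(row 2) gives 628·m = 7·194 − 17·30 = 848, so m = 212/157.
Then c = (30 − 17·(212/157))/7 = 158/157.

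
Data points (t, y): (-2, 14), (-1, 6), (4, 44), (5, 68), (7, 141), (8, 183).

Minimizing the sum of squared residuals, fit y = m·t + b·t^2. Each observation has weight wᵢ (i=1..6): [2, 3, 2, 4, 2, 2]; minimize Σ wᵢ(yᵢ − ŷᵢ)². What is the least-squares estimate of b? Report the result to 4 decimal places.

b = 3.0529

From the data, Σwᵢ·t·t = 369, Σwᵢ·t·t^2 = 2319, Σwᵢ·t^2·t^2 = 16041.
Right-hand side: Σwᵢ·t·y = 6540, Σwᵢ·t^2·y = 45580.
Determinant 369·16041 − 2319² = 541368.
m = (6540·16041 − 2319·45580)/541368 = -32995/22557; b = (369·45580 − 2319·6540)/541368 = 22955/7519.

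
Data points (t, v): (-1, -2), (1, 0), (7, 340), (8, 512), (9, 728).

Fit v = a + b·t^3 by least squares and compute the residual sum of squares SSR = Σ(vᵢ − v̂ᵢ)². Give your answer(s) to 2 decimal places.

SSR = 4.75

With design matrix A, AᵀA = [[5, 1584]; [1584, 911236]] and Aᵀv = [1578, 909478]ᵀ.
det = 5·911236 − 1584² = 2047124.
a = (1578·911236 − 1584·909478)/2047124 = -670686/511781; b = (5·909478 − 1584·1578)/2047124 = 1023919/1023562.
Residuals: 318167/1023562, 317453/1023562, -1851765/1023562, 579294/511781, 57557/1023562; SSR = 2431059/511781.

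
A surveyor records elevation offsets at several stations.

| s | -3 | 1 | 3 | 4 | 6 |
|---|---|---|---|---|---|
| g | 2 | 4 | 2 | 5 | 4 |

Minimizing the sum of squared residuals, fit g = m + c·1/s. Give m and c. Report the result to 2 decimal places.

m = 3.06, c = 1.21

Forming AᵀA = [[5, 17/12]; [17/12, 21/16]] and Aᵀg = [17, 71/12]ᵀ gives AᵀA·[m, c]ᵀ = Aᵀg.
Determinant 5·(21/16) − (17/12)² = 41/9.
m = (17·(21/16) − (17/12)·(71/12))/(41/9) = 1003/328; c = (5·(71/12) − (17/12)·17)/(41/9) = 99/82.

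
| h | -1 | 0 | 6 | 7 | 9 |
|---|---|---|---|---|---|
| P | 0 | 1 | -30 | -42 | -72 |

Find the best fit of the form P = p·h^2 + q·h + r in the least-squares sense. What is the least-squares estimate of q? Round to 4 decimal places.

The normal system AᵀA·[p, q, r]ᵀ = AᵀP is [[10259, 1287, 167]; [1287, 167, 21]; [167, 21, 5]]·[p, q, r]ᵀ = [-8970, -1122, -143]ᵀ.
Row-reducing yields p = -62849/64878, q = 12593/21626, r = 42487/32439.

q = 0.5823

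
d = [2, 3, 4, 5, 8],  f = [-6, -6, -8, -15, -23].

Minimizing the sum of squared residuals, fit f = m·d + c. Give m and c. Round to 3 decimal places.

Setting ∂/∂m … = 0 gives: 118·m + 22·c = -321;  22·m + 5·c = -58.
Δ = 118·5 − 22² = 106.
m = ((-321)·5 − 22·(-58))/106 = -329/106; c = (118·(-58) − 22·(-321))/106 = 109/53.

m = -3.104, c = 2.057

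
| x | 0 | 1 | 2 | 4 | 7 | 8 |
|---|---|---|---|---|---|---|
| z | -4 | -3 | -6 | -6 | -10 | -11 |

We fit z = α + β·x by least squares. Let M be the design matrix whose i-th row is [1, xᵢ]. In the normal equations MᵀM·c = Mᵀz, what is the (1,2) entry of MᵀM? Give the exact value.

22

Row 1 ↔ basis 1, column 2 ↔ basis x, so (MᵀM)_{1,2} = Σᵢ x = (1)·(0) + (1)·(1) + (1)·(2) + (1)·(4) + (1)·(7) + (1)·(8) = 22.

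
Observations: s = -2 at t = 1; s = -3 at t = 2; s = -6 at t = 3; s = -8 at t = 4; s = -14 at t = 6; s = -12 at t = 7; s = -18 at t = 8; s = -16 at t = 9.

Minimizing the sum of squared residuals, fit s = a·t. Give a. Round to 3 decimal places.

a = -1.977

Entries of XᵀX: Σt·t = 260.
For Xᵀs: Σt·s = -514.
Normal equations: [[260]]·[a]ᵀ = [-514]ᵀ.
a = (-514)/260 = -1.97692.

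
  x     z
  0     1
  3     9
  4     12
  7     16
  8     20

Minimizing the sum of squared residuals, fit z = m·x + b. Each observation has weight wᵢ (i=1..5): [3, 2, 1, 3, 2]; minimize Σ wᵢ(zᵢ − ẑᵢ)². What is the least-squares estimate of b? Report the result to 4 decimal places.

The normal equations are: 309·m + 47·b = 758;  47·m + 11·b = 121.
(Σwᵢ·x·x = 309, Σwᵢ·x = 47, Σwᵢ·1 = 11, Σwᵢ·x·z = 758, Σwᵢ·z = 121.)
Eliminating b: 11·(row 1) − 47·(row 2) gives 1190·m = 11·758 − 47·121 = 2651, so m = 2651/1190.
Then b = (121 − 47·(2651/1190))/11 = 1763/1190.

b = 1.4815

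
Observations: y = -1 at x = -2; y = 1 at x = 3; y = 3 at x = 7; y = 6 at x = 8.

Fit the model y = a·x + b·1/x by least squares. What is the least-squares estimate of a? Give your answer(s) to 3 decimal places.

Entries of MᵀM: Σx·x = 126, Σx·1/x = 4, Σ1/x·1/x = 11209/28224.
Right-hand side: Σx·y = 74, Σ1/x·y = 169/84.
Normal equations: [[126, 4]; [4, 11209/28224]]·[a, b]ᵀ = [74, 169/84]ᵀ.
det = 126·(11209/28224) − 4² = 7625/224.
a = (74·(11209/28224) − 4·(169/84))/(7625/224) = 60233/96075; b = (126·(169/84) − 4·74)/(7625/224) = -1904/1525.

a = 0.627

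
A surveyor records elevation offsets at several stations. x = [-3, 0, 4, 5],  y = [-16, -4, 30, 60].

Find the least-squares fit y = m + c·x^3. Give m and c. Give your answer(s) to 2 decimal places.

AᵀA·[m, c]ᵀ = Aᵀy reads: 4·m + 162·c = 70;  162·m + 20450·c = 9852.
(Σ1 = 4, Σx^3 = 162, Σx^3·x^3 = 20450, Σy = 70, Σx^3·y = 9852.)
Determinant 4·20450 − 162² = 55556.
m = (70·20450 − 162·9852)/55556 = -41131/13889; c = (4·9852 − 162·70)/55556 = 7017/13889.

m = -2.96, c = 0.51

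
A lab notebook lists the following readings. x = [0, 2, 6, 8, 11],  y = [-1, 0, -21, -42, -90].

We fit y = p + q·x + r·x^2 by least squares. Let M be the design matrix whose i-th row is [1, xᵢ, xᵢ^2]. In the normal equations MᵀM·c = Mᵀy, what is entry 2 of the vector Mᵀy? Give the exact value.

Entry 2 ↔ basis x, so (Mᵀy)_{2} = Σᵢ (x)·yᵢ = (0)·(-1) + (2)·(0) + (6)·(-21) + (8)·(-42) + (11)·(-90) = -1452.

-1452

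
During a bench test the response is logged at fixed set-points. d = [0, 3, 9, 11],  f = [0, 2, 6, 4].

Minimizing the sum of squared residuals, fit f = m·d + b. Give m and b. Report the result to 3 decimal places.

m = 0.444, b = 0.444

Normal-equation sums: Σd·d = 211, Σd = 23, Σ1 = 4.
Moment sums: Σd·f = 104, Σf = 12.
MᵀM·[m, b]ᵀ = Mᵀf becomes [[211, 23]; [23, 4]]·[m, b]ᵀ = [104, 12]ᵀ.
Determinant 211·4 − 23² = 315.
m = (104·4 − 23·12)/315 = 4/9; b = (211·12 − 23·104)/315 = 4/9.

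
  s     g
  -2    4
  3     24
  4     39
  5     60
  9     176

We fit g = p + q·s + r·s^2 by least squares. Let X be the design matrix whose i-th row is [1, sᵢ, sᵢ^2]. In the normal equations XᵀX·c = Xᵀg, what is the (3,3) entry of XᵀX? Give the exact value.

7539

Row 3 ↔ basis s^2, column 3 ↔ basis s^2, so (XᵀX)_{3,3} = Σᵢ (s^2)·(s^2) = (4)·(4) + (9)·(9) + (16)·(16) + (25)·(25) + (81)·(81) = 7539.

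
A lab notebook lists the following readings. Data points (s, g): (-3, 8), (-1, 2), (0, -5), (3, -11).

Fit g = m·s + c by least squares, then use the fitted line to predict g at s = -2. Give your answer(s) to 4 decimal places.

Entries of AᵀA: Σs·s = 19, Σs = -1, Σ1 = 4.
For Aᵀg: Σs·g = -59, Σg = -6.
So AᵀA·[m, c]ᵀ = Aᵀg: [[19, -1]; [-1, 4]]·[m, c]ᵀ = [-59, -6]ᵀ.
Δ = 19·4 − (-1)² = 75.
m = ((-59)·4 − (-1)·(-6))/75 = -242/75; c = (19·(-6) − (-1)·(-59))/75 = -173/75.
At s = -2: ĝ = (-242/75)·(-2) + (-173/75)·(1) = 311/75.

ĝ = 4.1467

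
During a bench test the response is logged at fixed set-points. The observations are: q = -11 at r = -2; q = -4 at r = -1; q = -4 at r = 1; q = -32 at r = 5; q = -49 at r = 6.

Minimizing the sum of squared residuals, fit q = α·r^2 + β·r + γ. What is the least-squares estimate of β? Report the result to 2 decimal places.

The normal system MᵀM·[α, β, γ]ᵀ = Mᵀq is [[1939, 333, 67]; [333, 67, 9]; [67, 9, 5]]·[α, β, γ]ᵀ = [-2616, -432, -100]ᵀ.
Row-reducing yields α = -3530/2431, β = 2700/2431, γ = -6178/2431.

β = 1.11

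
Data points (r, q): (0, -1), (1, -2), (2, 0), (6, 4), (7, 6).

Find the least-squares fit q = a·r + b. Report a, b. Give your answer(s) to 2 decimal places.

Normal-equation sums: Σr·r = 90, Σr = 16, Σ1 = 5.
Right-hand side: Σr·q = 64, Σq = 7.
AᵀA·[a, b]ᵀ = Aᵀq becomes [[90, 16]; [16, 5]]·[a, b]ᵀ = [64, 7]ᵀ.
Eliminating b: 5·(row 1) − 16·(row 2) gives 194·a = 5·64 − 16·7 = 208, so a = 104/97.
Then b = (7 − 16·(104/97))/5 = -197/97.

a = 1.07, b = -2.03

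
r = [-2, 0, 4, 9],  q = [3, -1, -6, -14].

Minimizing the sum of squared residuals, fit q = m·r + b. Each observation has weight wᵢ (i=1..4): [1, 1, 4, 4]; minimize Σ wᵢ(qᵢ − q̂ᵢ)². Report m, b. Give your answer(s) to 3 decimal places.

Sums needed: Σwᵢ·r·r = 392, Σwᵢ·r = 50, Σwᵢ·1 = 10.
Right-hand side: Σwᵢ·r·q = -606, Σwᵢ·q = -78.
So MᵀWM·[m, b]ᵀ = MᵀWq: [[392, 50]; [50, 10]]·[m, b]ᵀ = [-606, -78]ᵀ.
Eliminating b: 10·(row 1) − 50·(row 2) gives 1420·m = 10·(-606) − 50·(-78) = -2160, so m = -108/71.
Then b = ((-78) − 50·(-108/71))/10 = -69/355.

m = -1.521, b = -0.194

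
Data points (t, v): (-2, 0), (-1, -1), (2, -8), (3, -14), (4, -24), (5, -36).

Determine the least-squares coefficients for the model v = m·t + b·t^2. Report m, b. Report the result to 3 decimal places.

Normal-equation sums: Σt·t = 59, Σt·t^2 = 215, Σt^2·t^2 = 995.
Right-hand side: Σt·v = -333, Σt^2·v = -1443.
Eliminating b: 995·(row 1) − 215·(row 2) gives 12480·m = 995·(-333) − 215·(-1443) = -21090, so m = -703/416.
Then b = ((-1443) − 215·(-703/416))/995 = -2257/2080.

m = -1.690, b = -1.085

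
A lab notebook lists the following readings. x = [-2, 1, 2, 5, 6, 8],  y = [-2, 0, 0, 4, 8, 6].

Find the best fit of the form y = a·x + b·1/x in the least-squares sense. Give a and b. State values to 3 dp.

Compute the Gram sums: Σx·x = 134, Σx·1/x = 6, Σ1/x·1/x = 22801/14400.
Moment sums: Σx·y = 120, Σ1/x·y = 233/60.
Eliminating b: (22801/14400)·(row 1) − 6·(row 2) gives (1268467/7200)·a = (22801/14400)·120 − 6·(233/60) = 4001/24, so a = 1200300/1268467.
Then b = ((233/60) − 6·(1200300/1268467))/(22801/14400) = -1437360/1268467.

a = 0.946, b = -1.133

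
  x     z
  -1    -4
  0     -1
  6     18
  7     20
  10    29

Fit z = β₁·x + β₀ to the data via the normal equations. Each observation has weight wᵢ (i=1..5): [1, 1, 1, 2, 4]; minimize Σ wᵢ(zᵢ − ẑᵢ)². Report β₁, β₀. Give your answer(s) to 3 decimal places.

Normal-equation sums: Σwᵢ·x·x = 535, Σwᵢ·x = 59, Σwᵢ·1 = 9.
Moment sums: Σwᵢ·x·z = 1552, Σwᵢ·z = 169.
So MᵀWM·[β₁, β₀]ᵀ = MᵀWz: [[535, 59]; [59, 9]]·[β₁, β₀]ᵀ = [1552, 169]ᵀ.
Δ = 535·9 − 59² = 1334.
β₁ = (1552·9 − 59·169)/1334 = 3997/1334; β₀ = (535·169 − 59·1552)/1334 = -1153/1334.

β₁ = 2.996, β₀ = -0.864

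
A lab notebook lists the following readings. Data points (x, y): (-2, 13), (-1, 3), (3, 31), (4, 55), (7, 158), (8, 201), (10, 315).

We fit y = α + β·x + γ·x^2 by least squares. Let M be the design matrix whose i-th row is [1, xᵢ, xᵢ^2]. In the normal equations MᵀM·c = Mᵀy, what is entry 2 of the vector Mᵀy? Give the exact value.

6148

Entry 2 ↔ basis x, so (Mᵀy)_{2} = Σᵢ (x)·yᵢ = (-2)·(13) + (-1)·(3) + (3)·(31) + (4)·(55) + (7)·(158) + (8)·(201) + (10)·(315) = 6148.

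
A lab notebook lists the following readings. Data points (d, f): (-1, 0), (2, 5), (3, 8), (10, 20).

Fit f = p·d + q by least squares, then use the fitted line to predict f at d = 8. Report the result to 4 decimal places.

Sums needed: Σd·d = 114, Σd = 14, Σ1 = 4.
Right-hand side: Σd·f = 234, Σf = 33.
So MᵀM·[p, q]ᵀ = Mᵀf: [[114, 14]; [14, 4]]·[p, q]ᵀ = [234, 33]ᵀ.
Eliminating q: 4·(row 1) − 14·(row 2) gives 260·p = 4·234 − 14·33 = 474, so p = 237/130.
Then q = (33 − 14·(237/130))/4 = 243/130.
At d = 8: f̂ = (237/130)·(8) + (243/130)·(1) = 2139/130.

f̂ = 16.4538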